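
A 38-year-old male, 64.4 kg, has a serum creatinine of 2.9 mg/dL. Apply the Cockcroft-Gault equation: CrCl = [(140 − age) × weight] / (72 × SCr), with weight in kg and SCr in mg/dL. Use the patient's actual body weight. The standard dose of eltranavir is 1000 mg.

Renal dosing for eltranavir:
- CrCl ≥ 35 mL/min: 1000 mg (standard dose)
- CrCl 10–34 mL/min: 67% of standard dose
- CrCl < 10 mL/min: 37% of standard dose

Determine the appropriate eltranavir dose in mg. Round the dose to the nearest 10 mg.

CrCl = (140 − 38) × 64.4 / (72 × 2.9) = 6568.8 / 208.80 ≈ 31.5 mL/min
CrCl ≈ 31 mL/min → bracket 10–34 mL/min.
67% of 1000 mg = 670 mg

670 mg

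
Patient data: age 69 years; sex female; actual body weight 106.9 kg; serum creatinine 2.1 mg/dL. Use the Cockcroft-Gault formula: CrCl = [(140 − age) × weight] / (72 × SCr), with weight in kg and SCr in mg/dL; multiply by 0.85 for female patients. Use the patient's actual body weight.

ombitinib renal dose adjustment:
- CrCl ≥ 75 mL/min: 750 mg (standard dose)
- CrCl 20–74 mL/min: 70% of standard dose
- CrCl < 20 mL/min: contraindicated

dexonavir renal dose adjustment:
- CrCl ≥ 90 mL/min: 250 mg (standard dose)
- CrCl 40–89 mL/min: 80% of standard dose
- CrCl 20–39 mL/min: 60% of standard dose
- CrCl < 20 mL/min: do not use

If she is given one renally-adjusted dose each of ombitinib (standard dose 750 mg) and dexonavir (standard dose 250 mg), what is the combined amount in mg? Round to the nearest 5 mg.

725 mg

CrCl = (140 − 69) × 106.9 / (72 × 2.1) × 0.85 = 7589.9 / 151.20 × 0.85 ≈ 42.7 mL/min
CrCl ≈ 43 mL/min.
ombitinib: 20–74 mL/min → 70% of 750 mg = 525 mg.
dexonavir: 40–89 mL/min → 80% of 250 mg = 200 mg.
Total = 525 + 200 = 725 mg.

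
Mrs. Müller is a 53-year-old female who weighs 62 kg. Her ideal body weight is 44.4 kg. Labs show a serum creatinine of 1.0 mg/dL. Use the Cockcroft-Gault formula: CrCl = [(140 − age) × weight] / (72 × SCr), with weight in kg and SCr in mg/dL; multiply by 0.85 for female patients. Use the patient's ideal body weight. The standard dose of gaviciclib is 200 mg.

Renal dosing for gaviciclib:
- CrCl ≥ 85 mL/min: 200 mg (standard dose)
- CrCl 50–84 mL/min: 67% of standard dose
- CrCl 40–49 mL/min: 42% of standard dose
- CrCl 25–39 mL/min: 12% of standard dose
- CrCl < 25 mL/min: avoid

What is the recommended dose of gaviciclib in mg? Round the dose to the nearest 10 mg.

CrCl = (140 − 53) × 44.4 / (72 × 1) × 0.85 = 3862.8 / 72.00 × 0.85 ≈ 45.6 mL/min
CrCl ≈ 46 mL/min → bracket 40–49 mL/min.
42% of 200 mg = 84 mg → 80 mg

80 mg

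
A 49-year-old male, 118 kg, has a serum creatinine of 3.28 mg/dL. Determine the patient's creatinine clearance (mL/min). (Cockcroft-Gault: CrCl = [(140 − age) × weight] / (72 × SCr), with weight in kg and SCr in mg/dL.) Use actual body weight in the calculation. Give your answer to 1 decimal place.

CrCl = (140 − 49) × 118 / (72 × 3.28) = 10738.0 / 236.16 ≈ 45.5 mL/min

45.5 mL/min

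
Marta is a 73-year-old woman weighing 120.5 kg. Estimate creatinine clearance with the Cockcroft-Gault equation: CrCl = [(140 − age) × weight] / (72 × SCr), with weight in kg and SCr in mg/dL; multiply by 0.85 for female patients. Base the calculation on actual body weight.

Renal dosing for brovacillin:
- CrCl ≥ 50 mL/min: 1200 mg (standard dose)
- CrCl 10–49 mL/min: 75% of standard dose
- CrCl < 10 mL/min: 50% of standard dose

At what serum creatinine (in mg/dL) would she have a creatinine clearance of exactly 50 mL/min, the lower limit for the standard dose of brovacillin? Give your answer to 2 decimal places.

1.91 mg/dL

Standard dose requires CrCl ≥ 50 mL/min.
Set (140 − 73) × 120.5 × 0.85 / (72 × SCr) = 50
SCr = (140 − 73) × 120.5 × 0.85 / (72 × 50) = 1.906 mg/dL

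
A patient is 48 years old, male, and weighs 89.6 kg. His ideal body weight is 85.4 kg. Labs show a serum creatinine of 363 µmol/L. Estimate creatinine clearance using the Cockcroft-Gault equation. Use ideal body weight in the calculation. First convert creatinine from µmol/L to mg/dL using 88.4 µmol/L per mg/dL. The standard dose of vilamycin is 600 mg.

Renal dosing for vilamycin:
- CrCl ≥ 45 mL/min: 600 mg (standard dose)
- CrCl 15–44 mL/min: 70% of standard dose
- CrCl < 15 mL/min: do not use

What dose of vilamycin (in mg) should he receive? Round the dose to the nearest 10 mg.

SCr = 363 / 88.4 = 4.106 mg/dL
CrCl = (140 − 48) × 85.4 / (72 × 4.106) = 7856.8 / 295.63 ≈ 26.6 mL/min
CrCl ≈ 27 mL/min → bracket 15–44 mL/min.
70% of 600 mg = 420 mg

420 mg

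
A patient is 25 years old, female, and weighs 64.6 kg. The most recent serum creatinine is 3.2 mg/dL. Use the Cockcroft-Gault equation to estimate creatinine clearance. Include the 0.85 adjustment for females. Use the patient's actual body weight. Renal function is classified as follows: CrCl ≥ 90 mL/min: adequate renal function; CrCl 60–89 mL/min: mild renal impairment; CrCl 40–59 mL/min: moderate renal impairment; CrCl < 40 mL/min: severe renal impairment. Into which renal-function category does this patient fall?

CrCl = (140 − 25) × 64.6 / (72 × 3.2) × 0.85 = 7429.0 / 230.40 × 0.85 ≈ 27.4 mL/min
27 mL/min falls in the 'severe renal impairment' range.

severe renal impairment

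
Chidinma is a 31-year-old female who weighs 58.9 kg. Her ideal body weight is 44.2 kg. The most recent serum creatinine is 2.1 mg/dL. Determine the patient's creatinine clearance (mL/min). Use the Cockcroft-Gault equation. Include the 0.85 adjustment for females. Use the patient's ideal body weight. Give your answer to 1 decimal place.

CrCl = (140 − 31) × 44.2 / (72 × 2.1) × 0.85 = 4817.8 / 151.20 × 0.85 ≈ 27.1 mL/min

27.1 mL/min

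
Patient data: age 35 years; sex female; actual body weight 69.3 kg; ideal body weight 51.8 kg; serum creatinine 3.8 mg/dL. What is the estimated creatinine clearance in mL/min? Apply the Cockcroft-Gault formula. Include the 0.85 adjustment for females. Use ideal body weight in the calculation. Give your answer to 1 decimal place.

CrCl = (140 − 35) × 51.8 / (72 × 3.8) × 0.85 = 5439.0 / 273.60 × 0.85 ≈ 16.9 mL/min

16.9 mL/min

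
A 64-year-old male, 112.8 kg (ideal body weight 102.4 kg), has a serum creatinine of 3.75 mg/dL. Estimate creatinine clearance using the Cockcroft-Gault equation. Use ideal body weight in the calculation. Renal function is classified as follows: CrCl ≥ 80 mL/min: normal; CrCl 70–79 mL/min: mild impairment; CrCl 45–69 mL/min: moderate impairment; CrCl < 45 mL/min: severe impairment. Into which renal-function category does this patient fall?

severe impairment

CrCl = (140 − 64) × 102.4 / (72 × 3.75) = 7782.4 / 270.00 ≈ 28.8 mL/min
29 mL/min falls in the 'severe impairment' range.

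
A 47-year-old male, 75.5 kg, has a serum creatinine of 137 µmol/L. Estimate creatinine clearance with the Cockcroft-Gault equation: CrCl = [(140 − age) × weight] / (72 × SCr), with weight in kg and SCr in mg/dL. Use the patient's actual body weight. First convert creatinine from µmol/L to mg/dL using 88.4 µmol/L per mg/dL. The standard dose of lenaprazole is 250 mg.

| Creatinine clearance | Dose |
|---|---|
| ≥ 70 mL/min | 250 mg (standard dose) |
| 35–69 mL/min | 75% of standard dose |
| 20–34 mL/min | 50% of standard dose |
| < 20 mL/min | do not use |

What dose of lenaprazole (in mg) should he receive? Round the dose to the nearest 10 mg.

190 mg

SCr = 137 / 88.4 = 1.55 mg/dL
CrCl = (140 − 47) × 75.5 / (72 × 1.55) = 7021.5 / 111.60 ≈ 62.9 mL/min
CrCl ≈ 63 mL/min → bracket 35–69 mL/min.
75% of 250 mg = 187.5 mg → 190 mg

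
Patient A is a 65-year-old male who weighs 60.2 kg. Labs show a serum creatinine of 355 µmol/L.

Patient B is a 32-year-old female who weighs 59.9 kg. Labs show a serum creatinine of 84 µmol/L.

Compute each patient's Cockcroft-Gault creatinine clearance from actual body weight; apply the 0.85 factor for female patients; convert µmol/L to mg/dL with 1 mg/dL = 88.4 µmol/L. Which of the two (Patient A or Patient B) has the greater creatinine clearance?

Patient A: SCr = 355 / 88.4 = 4.016 mg/dL
Patient A: CrCl = (140 − 65) × 60.2 / (72 × 4.016) = 4515.0 / 289.15 ≈ 15.6 mL/min
Patient B: SCr = 84 / 88.4 = 0.95 mg/dL
Patient B: CrCl = (140 − 32) × 59.9 / (72 × 0.95) × 0.85 = 6469.2 / 68.40 × 0.85 ≈ 80.4 mL/min
15.6 vs 80.4 mL/min → Patient B is higher.

Patient B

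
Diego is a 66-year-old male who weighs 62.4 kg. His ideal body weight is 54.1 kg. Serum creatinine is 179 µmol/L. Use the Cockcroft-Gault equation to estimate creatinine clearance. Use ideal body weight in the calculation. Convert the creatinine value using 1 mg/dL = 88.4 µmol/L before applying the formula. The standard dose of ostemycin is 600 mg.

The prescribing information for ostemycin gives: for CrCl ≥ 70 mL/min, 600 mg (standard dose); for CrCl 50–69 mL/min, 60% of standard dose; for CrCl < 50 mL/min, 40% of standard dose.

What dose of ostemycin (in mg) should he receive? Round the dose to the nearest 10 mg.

SCr = 179 / 88.4 = 2.025 mg/dL
CrCl = (140 − 66) × 54.1 / (72 × 2.025) = 4003.4 / 145.80 ≈ 27.5 mL/min
CrCl ≈ 27 mL/min → bracket < 50 mL/min.
40% of 600 mg = 240 mg

240 mg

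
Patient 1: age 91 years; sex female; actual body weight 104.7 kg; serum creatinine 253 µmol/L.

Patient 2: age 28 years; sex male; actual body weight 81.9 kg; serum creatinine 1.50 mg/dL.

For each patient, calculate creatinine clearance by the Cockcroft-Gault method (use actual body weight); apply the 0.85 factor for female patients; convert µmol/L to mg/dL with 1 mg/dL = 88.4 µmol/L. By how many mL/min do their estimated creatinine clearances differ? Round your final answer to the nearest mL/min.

64 mL/min

Patient 1: SCr = 253 / 88.4 = 2.862 mg/dL
Patient 1: CrCl = (140 − 91) × 104.7 / (72 × 2.862) × 0.85 = 5130.3 / 206.06 × 0.85 ≈ 21.2 mL/min
Patient 2: CrCl = (140 − 28) × 81.9 / (72 × 1.5) = 9172.8 / 108.00 ≈ 84.9 mL/min
|21.2 − 84.9| = 63.7 mL/min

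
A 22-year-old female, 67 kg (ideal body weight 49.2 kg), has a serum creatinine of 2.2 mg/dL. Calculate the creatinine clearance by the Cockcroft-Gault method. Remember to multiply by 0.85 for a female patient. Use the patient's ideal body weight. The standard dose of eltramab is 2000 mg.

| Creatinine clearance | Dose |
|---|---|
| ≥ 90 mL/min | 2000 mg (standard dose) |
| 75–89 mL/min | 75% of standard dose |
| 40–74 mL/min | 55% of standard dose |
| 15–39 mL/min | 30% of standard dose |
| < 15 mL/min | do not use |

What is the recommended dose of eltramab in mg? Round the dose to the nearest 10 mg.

600 mg

CrCl = (140 − 22) × 49.2 / (72 × 2.2) × 0.85 = 5805.6 / 158.40 × 0.85 ≈ 31.2 mL/min
CrCl ≈ 31 mL/min → bracket 15–39 mL/min.
30% of 2000 mg = 600 mg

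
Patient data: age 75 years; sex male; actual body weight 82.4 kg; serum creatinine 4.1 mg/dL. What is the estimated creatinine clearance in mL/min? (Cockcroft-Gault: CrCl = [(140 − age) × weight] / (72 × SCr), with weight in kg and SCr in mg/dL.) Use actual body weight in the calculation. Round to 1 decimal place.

18.1 mL/min

CrCl = (140 − 75) × 82.4 / (72 × 4.1) = 5356.0 / 295.20 ≈ 18.1 mL/min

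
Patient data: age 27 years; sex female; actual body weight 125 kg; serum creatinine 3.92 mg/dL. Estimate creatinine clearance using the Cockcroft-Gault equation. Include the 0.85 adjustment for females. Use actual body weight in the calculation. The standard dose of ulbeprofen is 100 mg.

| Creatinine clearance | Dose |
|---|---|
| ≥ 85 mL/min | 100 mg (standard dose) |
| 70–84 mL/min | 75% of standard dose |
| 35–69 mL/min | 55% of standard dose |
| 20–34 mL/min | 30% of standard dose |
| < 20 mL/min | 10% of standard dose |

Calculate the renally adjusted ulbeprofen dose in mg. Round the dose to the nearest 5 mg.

CrCl = (140 − 27) × 125 / (72 × 3.92) × 0.85 = 14125.0 / 282.24 × 0.85 ≈ 42.5 mL/min
CrCl ≈ 43 mL/min → bracket 35–69 mL/min.
55% of 100 mg = 55 mg

55 mg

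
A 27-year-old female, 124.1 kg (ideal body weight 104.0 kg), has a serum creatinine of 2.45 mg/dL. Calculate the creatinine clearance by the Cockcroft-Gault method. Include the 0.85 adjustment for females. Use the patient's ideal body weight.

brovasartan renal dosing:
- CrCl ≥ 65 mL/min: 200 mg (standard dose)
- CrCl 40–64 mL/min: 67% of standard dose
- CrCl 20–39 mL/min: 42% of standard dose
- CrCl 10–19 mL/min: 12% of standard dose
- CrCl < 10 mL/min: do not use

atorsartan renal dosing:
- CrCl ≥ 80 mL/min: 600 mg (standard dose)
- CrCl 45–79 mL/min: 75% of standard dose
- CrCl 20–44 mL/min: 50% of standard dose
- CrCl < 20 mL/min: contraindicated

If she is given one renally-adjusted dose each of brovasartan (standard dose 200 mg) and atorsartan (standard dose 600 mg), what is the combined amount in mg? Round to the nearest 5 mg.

CrCl = (140 − 27) × 104 / (72 × 2.45) × 0.85 = 11752.0 / 176.40 × 0.85 ≈ 56.6 mL/min
CrCl ≈ 57 mL/min.
brovasartan: 40–64 mL/min → 67% of 200 mg = 134 mg.
atorsartan: 45–79 mL/min → 75% of 600 mg = 450 mg.
Total = 134 + 450 = 584 mg.

585 mg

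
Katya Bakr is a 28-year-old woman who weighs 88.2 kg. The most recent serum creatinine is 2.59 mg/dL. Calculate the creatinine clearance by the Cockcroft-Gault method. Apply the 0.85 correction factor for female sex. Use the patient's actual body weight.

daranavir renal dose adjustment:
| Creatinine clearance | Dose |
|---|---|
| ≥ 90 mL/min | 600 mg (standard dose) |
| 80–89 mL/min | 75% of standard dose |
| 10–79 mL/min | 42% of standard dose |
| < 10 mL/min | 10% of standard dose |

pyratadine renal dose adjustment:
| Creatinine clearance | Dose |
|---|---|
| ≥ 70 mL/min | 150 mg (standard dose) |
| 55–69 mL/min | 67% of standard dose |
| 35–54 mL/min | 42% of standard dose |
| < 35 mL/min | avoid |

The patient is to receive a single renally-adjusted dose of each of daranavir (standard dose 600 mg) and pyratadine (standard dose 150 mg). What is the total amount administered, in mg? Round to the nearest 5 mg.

CrCl = (140 − 28) × 88.2 / (72 × 2.59) × 0.85 = 9878.4 / 186.48 × 0.85 ≈ 45.0 mL/min
CrCl ≈ 45 mL/min.
daranavir: 10–79 mL/min → 42% of 600 mg = 252 mg.
pyratadine: 35–54 mL/min → 42% of 150 mg = 63 mg.
Total = 252 + 63 = 315 mg.

315 mg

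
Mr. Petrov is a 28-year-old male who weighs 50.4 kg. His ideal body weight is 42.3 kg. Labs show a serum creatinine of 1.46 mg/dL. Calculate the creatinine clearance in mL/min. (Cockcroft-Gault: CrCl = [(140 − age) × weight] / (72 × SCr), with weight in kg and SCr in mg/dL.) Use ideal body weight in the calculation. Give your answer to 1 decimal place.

45.1 mL/min

CrCl = (140 − 28) × 42.3 / (72 × 1.46) = 4737.6 / 105.12 ≈ 45.1 mL/min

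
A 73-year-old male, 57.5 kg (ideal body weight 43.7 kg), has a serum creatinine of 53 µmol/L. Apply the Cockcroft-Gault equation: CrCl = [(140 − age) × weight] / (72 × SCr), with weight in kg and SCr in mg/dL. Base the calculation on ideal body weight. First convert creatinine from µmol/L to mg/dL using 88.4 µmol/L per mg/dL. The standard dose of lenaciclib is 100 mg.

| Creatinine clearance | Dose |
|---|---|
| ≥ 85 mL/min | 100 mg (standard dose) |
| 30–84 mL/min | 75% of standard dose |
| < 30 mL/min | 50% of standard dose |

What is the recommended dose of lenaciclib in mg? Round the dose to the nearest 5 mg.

SCr = 53 / 88.4 = 0.6 mg/dL
CrCl = (140 − 73) × 43.7 / (72 × 0.6) = 2927.9 / 43.20 ≈ 67.8 mL/min
CrCl ≈ 68 mL/min → bracket 30–84 mL/min.
75% of 100 mg = 75 mg

75 mg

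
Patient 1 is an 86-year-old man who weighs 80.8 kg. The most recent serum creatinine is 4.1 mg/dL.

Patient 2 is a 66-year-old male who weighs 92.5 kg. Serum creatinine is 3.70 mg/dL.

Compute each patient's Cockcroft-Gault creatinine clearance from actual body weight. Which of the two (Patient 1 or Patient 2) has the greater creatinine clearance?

Patient 1: CrCl = (140 − 86) × 80.8 / (72 × 4.1) = 4363.2 / 295.20 ≈ 14.8 mL/min
Patient 2: CrCl = (140 − 66) × 92.5 / (72 × 3.7) = 6845.0 / 266.40 ≈ 25.7 mL/min
14.8 vs 25.7 mL/min → Patient 2 is higher.

Patient 2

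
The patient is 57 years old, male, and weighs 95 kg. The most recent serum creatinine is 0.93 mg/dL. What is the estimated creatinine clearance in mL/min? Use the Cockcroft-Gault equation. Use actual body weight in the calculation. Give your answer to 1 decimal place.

CrCl = (140 − 57) × 95 / (72 × 0.93) = 7885.0 / 66.96 ≈ 117.8 mL/min

117.8 mL/min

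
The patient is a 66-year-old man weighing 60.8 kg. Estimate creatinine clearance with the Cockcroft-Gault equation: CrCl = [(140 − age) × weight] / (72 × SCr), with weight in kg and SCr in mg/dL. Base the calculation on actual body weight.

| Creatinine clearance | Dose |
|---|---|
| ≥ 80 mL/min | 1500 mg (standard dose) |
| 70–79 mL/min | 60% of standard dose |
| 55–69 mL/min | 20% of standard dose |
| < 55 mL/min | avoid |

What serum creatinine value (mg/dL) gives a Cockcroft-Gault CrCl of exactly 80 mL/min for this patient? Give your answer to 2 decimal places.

0.78 mg/dL

Standard dose requires CrCl ≥ 80 mL/min.
Set (140 − 66) × 60.8 / (72 × SCr) = 80
SCr = (140 − 66) × 60.8 / (72 × 80) = 0.781 mg/dL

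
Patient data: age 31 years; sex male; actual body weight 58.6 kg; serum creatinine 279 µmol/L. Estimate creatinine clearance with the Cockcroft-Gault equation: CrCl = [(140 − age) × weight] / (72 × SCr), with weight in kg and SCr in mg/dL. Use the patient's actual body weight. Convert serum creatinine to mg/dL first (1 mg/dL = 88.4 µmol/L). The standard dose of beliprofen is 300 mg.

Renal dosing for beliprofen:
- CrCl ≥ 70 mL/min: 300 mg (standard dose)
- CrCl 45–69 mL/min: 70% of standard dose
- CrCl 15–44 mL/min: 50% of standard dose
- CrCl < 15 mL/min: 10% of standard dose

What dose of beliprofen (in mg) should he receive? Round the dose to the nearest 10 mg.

SCr = 279 / 88.4 = 3.156 mg/dL
CrCl = (140 − 31) × 58.6 / (72 × 3.156) = 6387.4 / 227.23 ≈ 28.1 mL/min
CrCl ≈ 28 mL/min → bracket 15–44 mL/min.
50% of 300 mg = 150 mg

150 mg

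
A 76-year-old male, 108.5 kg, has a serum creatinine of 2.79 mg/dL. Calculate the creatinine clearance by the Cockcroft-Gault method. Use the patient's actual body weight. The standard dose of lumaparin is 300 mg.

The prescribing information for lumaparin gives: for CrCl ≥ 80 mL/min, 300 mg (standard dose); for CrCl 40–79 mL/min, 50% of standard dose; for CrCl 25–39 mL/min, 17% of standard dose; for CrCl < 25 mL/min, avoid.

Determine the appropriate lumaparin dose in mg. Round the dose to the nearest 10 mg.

CrCl = (140 − 76) × 108.5 / (72 × 2.79) = 6944.0 / 200.88 ≈ 34.6 mL/min
CrCl ≈ 35 mL/min → bracket 25–39 mL/min.
17% of 300 mg = 51 mg → 50 mg

50 mg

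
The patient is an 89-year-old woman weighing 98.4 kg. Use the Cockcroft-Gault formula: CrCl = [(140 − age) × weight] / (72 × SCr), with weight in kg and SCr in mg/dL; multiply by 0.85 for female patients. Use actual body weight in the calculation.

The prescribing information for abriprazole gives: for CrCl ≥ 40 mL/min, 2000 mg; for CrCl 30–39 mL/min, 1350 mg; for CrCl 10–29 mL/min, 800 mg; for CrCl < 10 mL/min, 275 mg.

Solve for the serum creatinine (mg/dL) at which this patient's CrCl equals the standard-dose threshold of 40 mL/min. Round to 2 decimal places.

Standard dose requires CrCl ≥ 40 mL/min.
Set (140 − 89) × 98.4 × 0.85 / (72 × SCr) = 40
SCr = (140 − 89) × 98.4 × 0.85 / (72 × 40) = 1.481 mg/dL

1.48 mg/dL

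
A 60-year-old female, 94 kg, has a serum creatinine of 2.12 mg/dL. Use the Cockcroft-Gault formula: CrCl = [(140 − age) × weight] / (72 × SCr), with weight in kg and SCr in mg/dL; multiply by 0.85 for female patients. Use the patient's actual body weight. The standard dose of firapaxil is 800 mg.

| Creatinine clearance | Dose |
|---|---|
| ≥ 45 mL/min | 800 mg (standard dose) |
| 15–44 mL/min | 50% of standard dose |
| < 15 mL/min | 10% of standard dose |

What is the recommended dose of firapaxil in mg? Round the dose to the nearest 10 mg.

400 mg

CrCl = (140 − 60) × 94 / (72 × 2.12) × 0.85 = 7520.0 / 152.64 × 0.85 ≈ 41.9 mL/min
CrCl ≈ 42 mL/min → bracket 15–44 mL/min.
50% of 800 mg = 400 mg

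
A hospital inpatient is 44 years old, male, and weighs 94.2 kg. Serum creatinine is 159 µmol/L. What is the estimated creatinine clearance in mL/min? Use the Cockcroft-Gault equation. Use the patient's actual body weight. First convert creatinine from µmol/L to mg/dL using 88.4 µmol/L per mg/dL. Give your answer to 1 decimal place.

69.8 mL/min

SCr = 159 / 88.4 = 1.799 mg/dL
CrCl = (140 − 44) × 94.2 / (72 × 1.799) = 9043.2 / 129.53 ≈ 69.8 mL/min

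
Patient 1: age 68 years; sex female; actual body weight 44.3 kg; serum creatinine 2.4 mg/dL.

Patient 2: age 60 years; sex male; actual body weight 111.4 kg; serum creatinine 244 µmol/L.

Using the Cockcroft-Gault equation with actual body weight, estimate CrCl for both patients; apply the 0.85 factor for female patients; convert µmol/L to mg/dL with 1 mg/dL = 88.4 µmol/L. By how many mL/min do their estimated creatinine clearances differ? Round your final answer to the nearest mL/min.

29 mL/min

Patient 1: CrCl = (140 − 68) × 44.3 / (72 × 2.4) × 0.85 = 3189.6 / 172.80 × 0.85 ≈ 15.7 mL/min
Patient 2: SCr = 244 / 88.4 = 2.76 mg/dL
Patient 2: CrCl = (140 − 60) × 111.4 / (72 × 2.76) = 8912.0 / 198.72 ≈ 44.8 mL/min
|15.7 − 44.8| = 29.1 mL/min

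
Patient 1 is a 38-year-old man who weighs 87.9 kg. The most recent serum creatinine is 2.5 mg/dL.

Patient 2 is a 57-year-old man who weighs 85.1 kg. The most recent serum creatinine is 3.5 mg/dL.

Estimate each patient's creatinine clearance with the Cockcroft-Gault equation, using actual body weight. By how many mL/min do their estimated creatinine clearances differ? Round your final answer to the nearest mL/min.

22 mL/min

Patient 1: CrCl = (140 − 38) × 87.9 / (72 × 2.5) = 8965.8 / 180.00 ≈ 49.8 mL/min
Patient 2: CrCl = (140 − 57) × 85.1 / (72 × 3.5) = 7063.3 / 252.00 ≈ 28.0 mL/min
|49.8 − 28.0| = 21.8 mL/min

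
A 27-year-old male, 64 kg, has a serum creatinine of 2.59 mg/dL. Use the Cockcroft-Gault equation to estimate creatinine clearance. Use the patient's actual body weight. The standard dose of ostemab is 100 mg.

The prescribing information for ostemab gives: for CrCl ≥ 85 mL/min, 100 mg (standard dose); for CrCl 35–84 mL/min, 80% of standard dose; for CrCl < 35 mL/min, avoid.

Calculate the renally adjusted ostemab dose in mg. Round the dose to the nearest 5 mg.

CrCl = (140 − 27) × 64 / (72 × 2.59) = 7232.0 / 186.48 ≈ 38.8 mL/min
CrCl ≈ 39 mL/min → bracket 35–84 mL/min.
80% of 100 mg = 80 mg

80 mg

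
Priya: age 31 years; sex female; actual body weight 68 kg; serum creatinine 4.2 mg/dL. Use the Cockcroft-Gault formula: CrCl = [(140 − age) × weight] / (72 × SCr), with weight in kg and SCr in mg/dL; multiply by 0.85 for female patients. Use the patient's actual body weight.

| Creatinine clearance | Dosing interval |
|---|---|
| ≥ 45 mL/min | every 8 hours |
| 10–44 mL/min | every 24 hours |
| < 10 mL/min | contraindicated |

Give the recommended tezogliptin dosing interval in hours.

CrCl = (140 − 31) × 68 / (72 × 4.2) × 0.85 = 7412.0 / 302.40 × 0.85 ≈ 20.8 mL/min
CrCl ≈ 21 mL/min → bracket 10–44 mL/min → every 24 hours.

every 24 hours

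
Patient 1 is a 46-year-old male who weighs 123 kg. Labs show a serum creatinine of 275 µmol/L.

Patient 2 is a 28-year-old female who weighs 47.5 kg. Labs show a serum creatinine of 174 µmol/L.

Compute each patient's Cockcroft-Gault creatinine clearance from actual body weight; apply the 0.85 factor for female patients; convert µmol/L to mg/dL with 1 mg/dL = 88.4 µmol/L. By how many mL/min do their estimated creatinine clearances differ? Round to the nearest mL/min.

Patient 1: SCr = 275 / 88.4 = 3.111 mg/dL
Patient 1: CrCl = (140 − 46) × 123 / (72 × 3.111) = 11562.0 / 223.99 ≈ 51.6 mL/min
Patient 2: SCr = 174 / 88.4 = 1.968 mg/dL
Patient 2: CrCl = (140 − 28) × 47.5 / (72 × 1.968) × 0.85 = 5320.0 / 141.70 × 0.85 ≈ 31.9 mL/min
|51.6 − 31.9| = 19.7 mL/min

20 mL/min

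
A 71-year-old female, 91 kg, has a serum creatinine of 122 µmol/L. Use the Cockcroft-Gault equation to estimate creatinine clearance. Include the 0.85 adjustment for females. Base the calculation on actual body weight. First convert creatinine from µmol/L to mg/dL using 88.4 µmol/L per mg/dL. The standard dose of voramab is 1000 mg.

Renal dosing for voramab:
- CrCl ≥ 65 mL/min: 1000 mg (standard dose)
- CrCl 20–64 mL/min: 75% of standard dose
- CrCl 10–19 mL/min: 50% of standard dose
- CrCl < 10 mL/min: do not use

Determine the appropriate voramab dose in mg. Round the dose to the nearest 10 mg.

SCr = 122 / 88.4 = 1.38 mg/dL
CrCl = (140 − 71) × 91 / (72 × 1.38) × 0.85 = 6279.0 / 99.36 × 0.85 ≈ 53.7 mL/min
CrCl ≈ 54 mL/min → bracket 20–64 mL/min.
75% of 1000 mg = 750 mg

750 mg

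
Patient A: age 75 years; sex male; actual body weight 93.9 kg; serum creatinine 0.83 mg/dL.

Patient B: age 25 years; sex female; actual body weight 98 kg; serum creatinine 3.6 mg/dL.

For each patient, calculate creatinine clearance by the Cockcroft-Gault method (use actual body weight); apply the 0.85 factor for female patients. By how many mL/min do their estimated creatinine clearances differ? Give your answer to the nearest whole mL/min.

Patient A: CrCl = (140 − 75) × 93.9 / (72 × 0.83) = 6103.5 / 59.76 ≈ 102.1 mL/min
Patient B: CrCl = (140 − 25) × 98 / (72 × 3.6) × 0.85 = 11270.0 / 259.20 × 0.85 ≈ 37.0 mL/min
|102.1 − 37.0| = 65.1 mL/min

65 mL/min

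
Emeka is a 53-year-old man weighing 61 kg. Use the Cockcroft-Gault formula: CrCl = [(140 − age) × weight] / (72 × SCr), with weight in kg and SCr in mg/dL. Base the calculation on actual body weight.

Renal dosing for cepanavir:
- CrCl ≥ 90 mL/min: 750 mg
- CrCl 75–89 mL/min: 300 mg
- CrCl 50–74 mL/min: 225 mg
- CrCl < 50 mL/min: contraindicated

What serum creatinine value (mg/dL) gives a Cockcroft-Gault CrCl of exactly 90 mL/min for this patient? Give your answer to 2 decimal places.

Standard dose requires CrCl ≥ 90 mL/min.
Set (140 − 53) × 61 / (72 × SCr) = 90
SCr = (140 − 53) × 61 / (72 × 90) = 0.819 mg/dL

0.82 mg/dL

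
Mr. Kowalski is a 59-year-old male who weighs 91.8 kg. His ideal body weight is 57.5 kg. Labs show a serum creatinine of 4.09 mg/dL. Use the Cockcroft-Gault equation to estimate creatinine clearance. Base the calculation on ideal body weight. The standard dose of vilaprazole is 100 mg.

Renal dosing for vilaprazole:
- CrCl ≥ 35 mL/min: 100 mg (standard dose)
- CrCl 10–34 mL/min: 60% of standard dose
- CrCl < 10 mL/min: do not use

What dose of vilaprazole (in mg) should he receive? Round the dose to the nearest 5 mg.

CrCl = (140 − 59) × 57.5 / (72 × 4.09) = 4657.5 / 294.48 ≈ 15.8 mL/min
CrCl ≈ 16 mL/min → bracket 10–34 mL/min.
60% of 100 mg = 60 mg

60 mg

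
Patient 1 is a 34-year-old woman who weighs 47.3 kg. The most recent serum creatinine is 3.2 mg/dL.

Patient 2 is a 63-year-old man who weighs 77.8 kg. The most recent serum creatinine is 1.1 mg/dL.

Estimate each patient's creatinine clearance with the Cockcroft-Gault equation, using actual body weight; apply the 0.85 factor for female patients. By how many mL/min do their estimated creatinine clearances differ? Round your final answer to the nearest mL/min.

57 mL/min

Patient 1: CrCl = (140 − 34) × 47.3 / (72 × 3.2) × 0.85 = 5013.8 / 230.40 × 0.85 ≈ 18.5 mL/min
Patient 2: CrCl = (140 − 63) × 77.8 / (72 × 1.1) = 5990.6 / 79.20 ≈ 75.6 mL/min
|18.5 − 75.6| = 57.1 mL/min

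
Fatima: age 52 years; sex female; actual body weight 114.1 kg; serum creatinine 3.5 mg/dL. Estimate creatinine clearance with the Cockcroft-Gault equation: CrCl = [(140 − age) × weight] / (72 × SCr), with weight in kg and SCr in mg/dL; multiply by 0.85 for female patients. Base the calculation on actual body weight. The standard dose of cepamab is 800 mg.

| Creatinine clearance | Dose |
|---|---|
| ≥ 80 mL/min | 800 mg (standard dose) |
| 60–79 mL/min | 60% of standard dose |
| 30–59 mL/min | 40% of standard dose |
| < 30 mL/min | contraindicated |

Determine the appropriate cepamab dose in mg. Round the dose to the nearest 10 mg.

320 mg

CrCl = (140 − 52) × 114.1 / (72 × 3.5) × 0.85 = 10040.8 / 252.00 × 0.85 ≈ 33.9 mL/min
CrCl ≈ 34 mL/min → bracket 30–59 mL/min.
40% of 800 mg = 320 mg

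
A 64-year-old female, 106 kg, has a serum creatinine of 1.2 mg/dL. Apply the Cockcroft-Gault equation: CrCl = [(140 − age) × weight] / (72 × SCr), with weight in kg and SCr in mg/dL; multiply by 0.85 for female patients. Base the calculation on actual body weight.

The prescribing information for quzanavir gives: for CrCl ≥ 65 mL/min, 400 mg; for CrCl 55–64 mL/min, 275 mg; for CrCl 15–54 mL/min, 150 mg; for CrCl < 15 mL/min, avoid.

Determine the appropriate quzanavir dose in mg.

400 mg

CrCl = (140 − 64) × 106 / (72 × 1.2) × 0.85 = 8056.0 / 86.40 × 0.85 ≈ 79.3 mL/min
CrCl ≈ 79 mL/min → bracket ≥ 65 mL/min.
Dose for this bracket: 400 mg.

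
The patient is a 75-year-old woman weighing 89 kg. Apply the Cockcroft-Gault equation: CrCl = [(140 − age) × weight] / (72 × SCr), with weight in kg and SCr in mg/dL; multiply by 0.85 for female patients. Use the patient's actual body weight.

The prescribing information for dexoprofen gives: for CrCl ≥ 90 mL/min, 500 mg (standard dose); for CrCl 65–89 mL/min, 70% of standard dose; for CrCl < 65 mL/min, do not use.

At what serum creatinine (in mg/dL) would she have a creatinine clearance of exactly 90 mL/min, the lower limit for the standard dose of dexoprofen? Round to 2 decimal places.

0.76 mg/dL

Standard dose requires CrCl ≥ 90 mL/min.
Set (140 − 75) × 89 × 0.85 / (72 × SCr) = 90
SCr = (140 − 75) × 89 × 0.85 / (72 × 90) = 0.759 mg/dL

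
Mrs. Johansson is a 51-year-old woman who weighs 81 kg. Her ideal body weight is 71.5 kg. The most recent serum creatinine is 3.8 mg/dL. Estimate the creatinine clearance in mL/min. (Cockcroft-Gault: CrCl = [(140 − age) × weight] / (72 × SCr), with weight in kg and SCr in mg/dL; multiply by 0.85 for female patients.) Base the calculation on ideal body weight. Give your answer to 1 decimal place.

19.8 mL/min

CrCl = (140 − 51) × 71.5 / (72 × 3.8) × 0.85 = 6363.5 / 273.60 × 0.85 ≈ 19.8 mL/min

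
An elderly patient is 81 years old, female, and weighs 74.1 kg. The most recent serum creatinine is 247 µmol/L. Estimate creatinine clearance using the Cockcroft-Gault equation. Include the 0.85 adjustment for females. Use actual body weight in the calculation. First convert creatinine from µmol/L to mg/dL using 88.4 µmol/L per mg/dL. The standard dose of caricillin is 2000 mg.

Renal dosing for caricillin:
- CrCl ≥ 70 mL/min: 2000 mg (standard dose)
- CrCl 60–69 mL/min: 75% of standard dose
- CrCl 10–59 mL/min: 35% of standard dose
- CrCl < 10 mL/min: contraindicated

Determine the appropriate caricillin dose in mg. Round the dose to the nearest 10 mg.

700 mg

SCr = 247 / 88.4 = 2.794 mg/dL
CrCl = (140 − 81) × 74.1 / (72 × 2.794) × 0.85 = 4371.9 / 201.17 × 0.85 ≈ 18.5 mL/min
CrCl ≈ 18 mL/min → bracket 10–59 mL/min.
35% of 2000 mg = 700 mg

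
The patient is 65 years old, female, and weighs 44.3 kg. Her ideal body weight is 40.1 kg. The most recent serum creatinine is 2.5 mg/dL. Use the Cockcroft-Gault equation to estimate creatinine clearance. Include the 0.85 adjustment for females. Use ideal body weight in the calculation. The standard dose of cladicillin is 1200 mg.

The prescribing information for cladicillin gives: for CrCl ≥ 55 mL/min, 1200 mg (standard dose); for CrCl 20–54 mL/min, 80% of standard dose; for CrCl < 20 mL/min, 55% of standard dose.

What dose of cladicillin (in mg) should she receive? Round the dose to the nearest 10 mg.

660 mg

CrCl = (140 − 65) × 40.1 / (72 × 2.5) × 0.85 = 3007.5 / 180.00 × 0.85 ≈ 14.2 mL/min
CrCl ≈ 14 mL/min → bracket < 20 mL/min.
55% of 1200 mg = 660 mg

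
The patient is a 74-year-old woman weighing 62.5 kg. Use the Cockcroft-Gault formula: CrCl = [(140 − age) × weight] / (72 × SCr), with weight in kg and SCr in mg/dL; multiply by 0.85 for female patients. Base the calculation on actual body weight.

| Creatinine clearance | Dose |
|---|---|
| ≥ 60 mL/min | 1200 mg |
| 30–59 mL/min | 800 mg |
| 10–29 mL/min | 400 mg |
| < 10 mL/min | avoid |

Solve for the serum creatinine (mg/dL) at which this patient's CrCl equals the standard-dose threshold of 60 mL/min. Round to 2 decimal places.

0.81 mg/dL

Standard dose requires CrCl ≥ 60 mL/min.
Set (140 − 74) × 62.5 × 0.85 / (72 × SCr) = 60
SCr = (140 − 74) × 62.5 × 0.85 / (72 × 60) = 0.812 mg/dL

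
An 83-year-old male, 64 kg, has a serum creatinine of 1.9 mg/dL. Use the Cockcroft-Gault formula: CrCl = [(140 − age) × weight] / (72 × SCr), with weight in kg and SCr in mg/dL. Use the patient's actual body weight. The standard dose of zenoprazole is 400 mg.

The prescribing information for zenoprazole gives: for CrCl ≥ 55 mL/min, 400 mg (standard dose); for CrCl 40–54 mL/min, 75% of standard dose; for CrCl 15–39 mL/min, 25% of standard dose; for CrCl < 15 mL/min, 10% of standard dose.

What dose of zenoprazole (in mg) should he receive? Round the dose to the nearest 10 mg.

100 mg

CrCl = (140 − 83) × 64 / (72 × 1.9) = 3648.0 / 136.80 ≈ 26.7 mL/min
CrCl ≈ 27 mL/min → bracket 15–39 mL/min.
25% of 400 mg = 100 mg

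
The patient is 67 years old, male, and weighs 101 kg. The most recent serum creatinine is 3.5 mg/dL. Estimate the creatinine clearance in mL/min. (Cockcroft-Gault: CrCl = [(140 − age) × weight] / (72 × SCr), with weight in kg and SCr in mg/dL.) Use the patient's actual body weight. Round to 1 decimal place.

29.3 mL/min

CrCl = (140 − 67) × 101 / (72 × 3.5) = 7373.0 / 252.00 ≈ 29.3 mL/min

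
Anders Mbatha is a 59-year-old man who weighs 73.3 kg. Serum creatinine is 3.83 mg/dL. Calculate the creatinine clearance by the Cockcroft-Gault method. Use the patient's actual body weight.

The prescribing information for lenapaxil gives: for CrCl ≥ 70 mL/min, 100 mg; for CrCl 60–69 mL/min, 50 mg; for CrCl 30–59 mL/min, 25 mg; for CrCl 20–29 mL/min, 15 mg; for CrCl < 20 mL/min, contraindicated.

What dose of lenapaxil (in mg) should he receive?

15 mg

CrCl = (140 − 59) × 73.3 / (72 × 3.83) = 5937.3 / 275.76 ≈ 21.5 mL/min
CrCl ≈ 22 mL/min → bracket 20–29 mL/min.
Dose for this bracket: 15 mg.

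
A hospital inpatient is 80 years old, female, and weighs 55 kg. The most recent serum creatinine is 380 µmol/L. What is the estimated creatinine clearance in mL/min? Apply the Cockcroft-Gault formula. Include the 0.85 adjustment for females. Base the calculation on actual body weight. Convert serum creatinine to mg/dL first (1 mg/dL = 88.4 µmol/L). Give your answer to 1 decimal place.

9.1 mL/min

SCr = 380 / 88.4 = 4.299 mg/dL
CrCl = (140 − 80) × 55 / (72 × 4.299) × 0.85 = 3300.0 / 309.53 × 0.85 ≈ 9.1 mL/min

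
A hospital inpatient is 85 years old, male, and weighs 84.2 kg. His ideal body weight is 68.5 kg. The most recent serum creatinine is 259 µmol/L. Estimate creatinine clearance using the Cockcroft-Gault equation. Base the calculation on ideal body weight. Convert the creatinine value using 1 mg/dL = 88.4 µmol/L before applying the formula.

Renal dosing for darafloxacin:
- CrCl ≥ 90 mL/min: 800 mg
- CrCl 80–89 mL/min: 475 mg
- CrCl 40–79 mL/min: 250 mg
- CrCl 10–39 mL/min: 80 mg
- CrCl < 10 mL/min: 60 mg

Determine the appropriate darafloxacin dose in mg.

80 mg

SCr = 259 / 88.4 = 2.93 mg/dL
CrCl = (140 − 85) × 68.5 / (72 × 2.93) = 3767.5 / 210.96 ≈ 17.9 mL/min
CrCl ≈ 18 mL/min → bracket 10–39 mL/min.
Dose for this bracket: 80 mg.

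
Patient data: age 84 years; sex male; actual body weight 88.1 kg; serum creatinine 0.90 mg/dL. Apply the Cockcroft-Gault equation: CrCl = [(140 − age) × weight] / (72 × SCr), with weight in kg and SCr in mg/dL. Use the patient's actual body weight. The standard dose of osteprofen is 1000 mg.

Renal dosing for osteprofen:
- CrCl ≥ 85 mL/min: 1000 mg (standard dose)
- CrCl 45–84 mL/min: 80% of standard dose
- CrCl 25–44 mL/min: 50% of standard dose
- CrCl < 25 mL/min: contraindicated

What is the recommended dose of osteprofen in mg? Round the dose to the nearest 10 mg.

CrCl = (140 − 84) × 88.1 / (72 × 0.9) = 4933.6 / 64.80 ≈ 76.1 mL/min
CrCl ≈ 76 mL/min → bracket 45–84 mL/min.
80% of 1000 mg = 800 mg

800 mg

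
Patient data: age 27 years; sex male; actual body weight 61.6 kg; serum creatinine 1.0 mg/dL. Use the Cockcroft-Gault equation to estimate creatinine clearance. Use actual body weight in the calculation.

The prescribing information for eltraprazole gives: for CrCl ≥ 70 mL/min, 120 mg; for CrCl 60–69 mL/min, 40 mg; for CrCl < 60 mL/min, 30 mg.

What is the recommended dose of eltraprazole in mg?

120 mg

CrCl = (140 − 27) × 61.6 / (72 × 1) = 6960.8 / 72.00 ≈ 96.7 mL/min
CrCl ≈ 97 mL/min → bracket ≥ 70 mL/min.
Dose for this bracket: 120 mg.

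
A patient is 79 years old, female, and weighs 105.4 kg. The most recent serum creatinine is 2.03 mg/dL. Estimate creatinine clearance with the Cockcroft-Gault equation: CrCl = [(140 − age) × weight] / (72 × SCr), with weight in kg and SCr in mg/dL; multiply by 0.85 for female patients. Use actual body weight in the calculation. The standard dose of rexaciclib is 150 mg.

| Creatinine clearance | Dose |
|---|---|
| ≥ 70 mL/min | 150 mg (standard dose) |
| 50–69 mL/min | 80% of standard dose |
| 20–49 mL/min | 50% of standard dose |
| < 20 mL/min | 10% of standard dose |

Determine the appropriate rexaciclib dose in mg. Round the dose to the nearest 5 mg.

75 mg

CrCl = (140 − 79) × 105.4 / (72 × 2.03) × 0.85 = 6429.4 / 146.16 × 0.85 ≈ 37.4 mL/min
CrCl ≈ 37 mL/min → bracket 20–49 mL/min.
50% of 150 mg = 75 mg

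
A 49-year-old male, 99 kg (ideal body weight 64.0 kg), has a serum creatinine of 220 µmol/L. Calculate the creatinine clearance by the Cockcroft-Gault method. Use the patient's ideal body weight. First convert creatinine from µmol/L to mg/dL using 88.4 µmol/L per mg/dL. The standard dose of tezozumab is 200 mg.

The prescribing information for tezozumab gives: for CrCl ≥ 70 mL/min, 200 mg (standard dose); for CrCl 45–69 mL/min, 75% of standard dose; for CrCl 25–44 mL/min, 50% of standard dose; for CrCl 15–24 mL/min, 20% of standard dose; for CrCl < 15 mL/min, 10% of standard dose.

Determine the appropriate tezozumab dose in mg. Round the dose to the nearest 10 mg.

SCr = 220 / 88.4 = 2.489 mg/dL
CrCl = (140 − 49) × 64 / (72 × 2.489) = 5824.0 / 179.21 ≈ 32.5 mL/min
CrCl ≈ 33 mL/min → bracket 25–44 mL/min.
50% of 200 mg = 100 mg

100 mg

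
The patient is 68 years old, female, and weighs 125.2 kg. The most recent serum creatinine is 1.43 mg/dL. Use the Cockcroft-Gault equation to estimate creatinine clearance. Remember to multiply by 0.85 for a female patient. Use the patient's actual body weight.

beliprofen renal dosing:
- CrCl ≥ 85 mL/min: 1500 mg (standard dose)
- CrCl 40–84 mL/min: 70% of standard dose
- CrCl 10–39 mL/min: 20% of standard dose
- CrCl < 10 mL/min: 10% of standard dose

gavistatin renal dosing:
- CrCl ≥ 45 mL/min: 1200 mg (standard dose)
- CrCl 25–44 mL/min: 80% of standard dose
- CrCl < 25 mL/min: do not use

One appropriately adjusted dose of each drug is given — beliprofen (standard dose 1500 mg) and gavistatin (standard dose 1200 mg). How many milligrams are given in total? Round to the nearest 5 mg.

2250 mg

CrCl = (140 − 68) × 125.2 / (72 × 1.43) × 0.85 = 9014.4 / 102.96 × 0.85 ≈ 74.4 mL/min
CrCl ≈ 74 mL/min.
beliprofen: 40–84 mL/min → 70% of 1500 mg = 1050 mg.
gavistatin: ≥ 45 mL/min → 100% of 1200 mg = 1200 mg.
Total = 1050 + 1200 = 2250 mg.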